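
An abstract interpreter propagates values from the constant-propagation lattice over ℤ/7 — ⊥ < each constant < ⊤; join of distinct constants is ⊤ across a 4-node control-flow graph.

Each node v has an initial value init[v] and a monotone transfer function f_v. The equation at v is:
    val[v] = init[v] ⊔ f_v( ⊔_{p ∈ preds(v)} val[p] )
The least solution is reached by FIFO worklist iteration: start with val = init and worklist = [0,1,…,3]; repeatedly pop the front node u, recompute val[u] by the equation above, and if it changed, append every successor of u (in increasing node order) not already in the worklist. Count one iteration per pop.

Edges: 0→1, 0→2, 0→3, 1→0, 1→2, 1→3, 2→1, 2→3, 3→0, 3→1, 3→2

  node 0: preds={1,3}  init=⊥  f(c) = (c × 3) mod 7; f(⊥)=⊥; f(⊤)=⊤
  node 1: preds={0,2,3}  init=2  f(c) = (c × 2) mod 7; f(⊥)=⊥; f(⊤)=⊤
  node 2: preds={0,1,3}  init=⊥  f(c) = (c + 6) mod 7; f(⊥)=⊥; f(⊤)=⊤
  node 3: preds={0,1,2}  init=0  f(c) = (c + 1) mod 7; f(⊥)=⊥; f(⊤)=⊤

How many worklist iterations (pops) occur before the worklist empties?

Iteration log — 7 steps:
  step 1. node 0  ⊔preds=⊤  new=⊤  old=⊥  +wl: 
  step 2. node 1  ⊔preds=⊤  new=⊤  old=2  +wl: 0
  step 3. node 2  ⊔preds=⊤  new=⊤  old=⊥  +wl: 1
  step 4. node 3  ⊔preds=⊤  new=⊤  old=0  +wl: 2
  step 5. node 0  ⊔preds=⊤  new=⊤  stable
  step 6. node 1  ⊔preds=⊤  new=⊤  stable
  step 7. node 2  ⊔preds=⊤  new=⊤  stable

Least fixpoint reached:
  node 0: ⊤
  node 1: ⊤
  node 2: ⊤
  node 3: ⊤

7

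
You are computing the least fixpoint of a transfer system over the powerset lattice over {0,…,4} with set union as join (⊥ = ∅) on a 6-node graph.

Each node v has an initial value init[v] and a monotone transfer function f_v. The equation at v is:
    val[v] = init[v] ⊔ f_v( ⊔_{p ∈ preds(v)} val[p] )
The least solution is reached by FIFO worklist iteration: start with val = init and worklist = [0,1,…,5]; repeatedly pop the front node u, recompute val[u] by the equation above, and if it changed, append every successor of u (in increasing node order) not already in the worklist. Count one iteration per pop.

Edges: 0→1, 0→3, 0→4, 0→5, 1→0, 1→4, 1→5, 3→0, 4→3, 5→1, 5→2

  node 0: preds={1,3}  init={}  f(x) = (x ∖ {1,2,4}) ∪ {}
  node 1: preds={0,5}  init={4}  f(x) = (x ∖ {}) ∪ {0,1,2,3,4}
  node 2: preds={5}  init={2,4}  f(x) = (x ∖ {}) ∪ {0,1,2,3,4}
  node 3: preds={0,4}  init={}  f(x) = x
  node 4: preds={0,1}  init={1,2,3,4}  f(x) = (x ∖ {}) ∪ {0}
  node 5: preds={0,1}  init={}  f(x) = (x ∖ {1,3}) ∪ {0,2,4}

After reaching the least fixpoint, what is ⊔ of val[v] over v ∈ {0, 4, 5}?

Trace (13 dequeues):
  [1] u=0 | in {4} | out {} | ==
  [2] u=1 | in {} | out {0,1,2,3,4} | prev {4} | push {0}
  [3] u=2 | in {} | out {0,1,2,3,4} | prev {2,4} | push {}
  [4] u=3 | in {1,2,3,4} | out {1,2,3,4} | prev {} | push {}
  [5] u=4 | in {0,1,2,3,4} | out {0,1,2,3,4} | prev {1,2,3,4} | push {3}
  [6] u=5 | in {0,1,2,3,4} | out {0,2,4} | prev {} | push {1,2}
  [7] u=0 | in {0,1,2,3,4} | out {0,3} | prev {} | push {4,5}
  [8] u=3 | in {0,1,2,3,4} | out {0,1,2,3,4} | prev {1,2,3,4} | push {0}
  [9] u=1 | in {0,2,3,4} | out {0,1,2,3,4} | ==
  [10] u=2 | in {0,2,4} | out {0,1,2,3,4} | ==
  [11] u=4 | in {0,1,2,3,4} | out {0,1,2,3,4} | ==
  [12] u=5 | in {0,1,2,3,4} | out {0,2,4} | ==
  [13] u=0 | in {0,1,2,3,4} | out {0,3} | ==

Converged values:
  [0] {0,3}
  [1] {0,1,2,3,4}
  [2] {0,1,2,3,4}
  [3] {0,1,2,3,4}
  [4] {0,1,2,3,4}
  [5] {0,2,4}

{0,1,2,3,4}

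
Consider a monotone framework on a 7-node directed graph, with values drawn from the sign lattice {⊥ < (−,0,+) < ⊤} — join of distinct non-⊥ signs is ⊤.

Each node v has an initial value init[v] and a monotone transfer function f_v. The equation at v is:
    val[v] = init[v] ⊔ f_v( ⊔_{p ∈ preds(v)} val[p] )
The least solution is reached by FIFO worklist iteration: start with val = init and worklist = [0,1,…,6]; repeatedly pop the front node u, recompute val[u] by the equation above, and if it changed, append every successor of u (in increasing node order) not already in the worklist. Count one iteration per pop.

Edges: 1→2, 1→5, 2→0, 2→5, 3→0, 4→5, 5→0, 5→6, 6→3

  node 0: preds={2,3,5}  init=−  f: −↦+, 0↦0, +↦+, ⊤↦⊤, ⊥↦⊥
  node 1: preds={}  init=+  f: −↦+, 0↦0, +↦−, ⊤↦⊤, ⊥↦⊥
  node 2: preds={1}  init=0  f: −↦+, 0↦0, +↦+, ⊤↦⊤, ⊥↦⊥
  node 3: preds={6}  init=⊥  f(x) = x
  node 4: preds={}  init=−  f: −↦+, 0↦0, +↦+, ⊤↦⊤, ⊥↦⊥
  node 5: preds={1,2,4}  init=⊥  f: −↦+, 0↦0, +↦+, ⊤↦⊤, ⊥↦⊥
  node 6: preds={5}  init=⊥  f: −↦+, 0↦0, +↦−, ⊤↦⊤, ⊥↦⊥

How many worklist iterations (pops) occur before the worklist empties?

Trace (10 dequeues):
  [1] u=0 | in 0 | out ⊤ | prev − | push {}
  [2] u=1 | in ⊥ | out + | ==
  [3] u=2 | in + | out ⊤ | prev 0 | push {0}
  [4] u=3 | in ⊥ | out ⊥ | ==
  [5] u=4 | in ⊥ | out − | ==
  [6] u=5 | in ⊤ | out ⊤ | prev ⊥ | push {}
  [7] u=6 | in ⊤ | out ⊤ | prev ⊥ | push {3}
  [8] u=0 | in ⊤ | out ⊤ | ==
  [9] u=3 | in ⊤ | out ⊤ | prev ⊥ | push {0}
  [10] u=0 | in ⊤ | out ⊤ | ==

Converged values:
  [0] ⊤
  [1] +
  [2] ⊤
  [3] ⊤
  [4] −
  [5] ⊤
  [6] ⊤

10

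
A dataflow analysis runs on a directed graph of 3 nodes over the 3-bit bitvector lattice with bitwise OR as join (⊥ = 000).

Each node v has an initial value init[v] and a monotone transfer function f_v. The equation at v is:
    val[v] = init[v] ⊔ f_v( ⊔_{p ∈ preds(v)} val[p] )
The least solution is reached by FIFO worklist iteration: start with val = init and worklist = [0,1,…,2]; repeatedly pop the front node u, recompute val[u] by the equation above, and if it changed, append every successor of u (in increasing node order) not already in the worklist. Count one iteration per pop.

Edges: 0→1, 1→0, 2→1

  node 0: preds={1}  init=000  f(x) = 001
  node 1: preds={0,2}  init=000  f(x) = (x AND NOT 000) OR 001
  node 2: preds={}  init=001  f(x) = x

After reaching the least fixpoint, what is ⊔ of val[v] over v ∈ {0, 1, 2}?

Trace (4 dequeues):
  [1] u=0 | in 000 | out 001 | prev 000 | push {}
  [2] u=1 | in 001 | out 001 | prev 000 | push {0}
  [3] u=2 | in 000 | out 001 | ==
  [4] u=0 | in 001 | out 001 | ==

Converged values:
  [0] 001
  [1] 001
  [2] 001

001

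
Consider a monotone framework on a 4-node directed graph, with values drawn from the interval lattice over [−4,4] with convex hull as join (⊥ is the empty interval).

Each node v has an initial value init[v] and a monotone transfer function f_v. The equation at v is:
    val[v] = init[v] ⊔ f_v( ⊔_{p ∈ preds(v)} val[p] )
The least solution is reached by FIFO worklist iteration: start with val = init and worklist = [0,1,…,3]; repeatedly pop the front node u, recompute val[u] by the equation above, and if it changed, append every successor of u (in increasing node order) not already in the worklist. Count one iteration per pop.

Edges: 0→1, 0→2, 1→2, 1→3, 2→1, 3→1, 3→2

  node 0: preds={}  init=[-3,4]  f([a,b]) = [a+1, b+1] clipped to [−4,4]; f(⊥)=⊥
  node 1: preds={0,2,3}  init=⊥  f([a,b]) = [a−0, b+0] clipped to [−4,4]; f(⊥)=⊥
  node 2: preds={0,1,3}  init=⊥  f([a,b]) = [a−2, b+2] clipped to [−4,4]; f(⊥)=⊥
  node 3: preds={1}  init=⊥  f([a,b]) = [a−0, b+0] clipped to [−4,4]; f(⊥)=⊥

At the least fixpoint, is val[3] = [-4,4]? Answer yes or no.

yes

Iteration log — 9 steps:
  step 1. node 0  ⊔preds=⊥  new=[-3,4]  stable
  step 2. node 1  ⊔preds=[-3,4]  new=[-3,4]  old=⊥  +wl: 
  step 3. node 2  ⊔preds=[-3,4]  new=[-4,4]  old=⊥  +wl: 1
  step 4. node 3  ⊔preds=[-3,4]  new=[-3,4]  old=⊥  +wl: 2
  step 5. node 1  ⊔preds=[-4,4]  new=[-4,4]  old=[-3,4]  +wl: 3
  step 6. node 2  ⊔preds=[-4,4]  new=[-4,4]  stable
  step 7. node 3  ⊔preds=[-4,4]  new=[-4,4]  old=[-3,4]  +wl: 1,2
  step 8. node 1  ⊔preds=[-4,4]  new=[-4,4]  stable
  step 9. node 2  ⊔preds=[-4,4]  new=[-4,4]  stable

Least fixpoint reached:
  node 0: [-3,4]
  node 1: [-4,4]
  node 2: [-4,4]
  node 3: [-4,4]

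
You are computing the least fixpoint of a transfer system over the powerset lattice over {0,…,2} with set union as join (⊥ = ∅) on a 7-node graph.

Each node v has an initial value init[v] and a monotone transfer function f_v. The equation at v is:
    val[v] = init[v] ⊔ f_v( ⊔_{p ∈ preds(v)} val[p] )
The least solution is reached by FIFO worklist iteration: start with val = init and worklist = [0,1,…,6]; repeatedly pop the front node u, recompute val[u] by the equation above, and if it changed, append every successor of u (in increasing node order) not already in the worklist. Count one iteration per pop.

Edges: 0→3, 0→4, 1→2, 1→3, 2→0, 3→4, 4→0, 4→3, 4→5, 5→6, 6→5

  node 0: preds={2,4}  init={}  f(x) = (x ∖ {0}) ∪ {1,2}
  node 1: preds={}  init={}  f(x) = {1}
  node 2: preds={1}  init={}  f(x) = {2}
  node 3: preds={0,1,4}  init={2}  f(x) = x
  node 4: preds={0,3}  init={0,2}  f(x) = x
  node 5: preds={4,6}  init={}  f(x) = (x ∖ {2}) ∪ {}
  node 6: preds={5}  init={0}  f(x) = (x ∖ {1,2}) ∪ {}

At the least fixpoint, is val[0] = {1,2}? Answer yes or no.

Trace (9 dequeues):
  [1] u=0 | in {0,2} | out {1,2} | prev {} | push {}
  [2] u=1 | in {} | out {1} | prev {} | push {}
  [3] u=2 | in {1} | out {2} | prev {} | push {0}
  [4] u=3 | in {0,1,2} | out {0,1,2} | prev {2} | push {}
  [5] u=4 | in {0,1,2} | out {0,1,2} | prev {0,2} | push {3}
  [6] u=5 | in {0,1,2} | out {0,1} | prev {} | push {}
  [7] u=6 | in {0,1} | out {0} | ==
  [8] u=0 | in {0,1,2} | out {1,2} | ==
  [9] u=3 | in {0,1,2} | out {0,1,2} | ==

Converged values:
  [0] {1,2}
  [1] {1}
  [2] {2}
  [3] {0,1,2}
  [4] {0,1,2}
  [5] {0,1}
  [6] {0}

yes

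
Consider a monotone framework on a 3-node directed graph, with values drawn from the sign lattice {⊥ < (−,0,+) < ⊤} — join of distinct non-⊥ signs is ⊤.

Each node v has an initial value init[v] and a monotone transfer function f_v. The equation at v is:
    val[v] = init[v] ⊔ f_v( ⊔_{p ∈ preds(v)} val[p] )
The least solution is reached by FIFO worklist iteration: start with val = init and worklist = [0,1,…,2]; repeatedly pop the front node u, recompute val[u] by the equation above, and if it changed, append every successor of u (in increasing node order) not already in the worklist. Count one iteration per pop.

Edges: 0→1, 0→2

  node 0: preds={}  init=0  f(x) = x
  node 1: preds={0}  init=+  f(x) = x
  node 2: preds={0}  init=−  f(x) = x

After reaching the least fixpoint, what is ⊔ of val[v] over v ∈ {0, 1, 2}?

⊤

Worklist (3 pops):
  #1 pop 0: in=⊥ → 0 (no change)
  #2 pop 1: in=0 → ⊤ (was +); enqueue []
  #3 pop 2: in=0 → ⊤ (was −); enqueue []

Fixpoint:
  val[0] = 0
  val[1] = ⊤
  val[2] = ⊤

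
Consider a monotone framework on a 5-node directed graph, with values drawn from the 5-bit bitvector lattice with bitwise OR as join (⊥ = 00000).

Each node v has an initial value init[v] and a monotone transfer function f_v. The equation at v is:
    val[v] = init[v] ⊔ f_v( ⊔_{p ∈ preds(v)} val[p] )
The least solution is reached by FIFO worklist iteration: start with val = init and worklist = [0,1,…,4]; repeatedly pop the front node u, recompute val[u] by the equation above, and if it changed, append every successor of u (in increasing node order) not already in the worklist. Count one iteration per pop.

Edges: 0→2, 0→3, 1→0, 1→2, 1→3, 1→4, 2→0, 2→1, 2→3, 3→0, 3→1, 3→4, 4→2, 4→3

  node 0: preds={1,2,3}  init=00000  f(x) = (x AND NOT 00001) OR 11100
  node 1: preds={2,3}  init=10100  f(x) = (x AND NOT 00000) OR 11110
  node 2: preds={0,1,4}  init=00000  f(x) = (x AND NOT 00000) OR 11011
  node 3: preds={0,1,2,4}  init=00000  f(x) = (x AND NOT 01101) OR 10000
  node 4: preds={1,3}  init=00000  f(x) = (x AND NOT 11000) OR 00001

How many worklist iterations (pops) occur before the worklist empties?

Trace (11 dequeues):
  [1] u=0 | in 10100 | out 11100 | prev 00000 | push {}
  [2] u=1 | in 00000 | out 11110 | prev 10100 | push {0}
  [3] u=2 | in 11110 | out 11111 | prev 00000 | push {1}
  [4] u=3 | in 11111 | out 10010 | prev 00000 | push {}
  [5] u=4 | in 11110 | out 00111 | prev 00000 | push {2,3}
  [6] u=0 | in 11111 | out 11110 | prev 11100 | push {}
  [7] u=1 | in 11111 | out 11111 | prev 11110 | push {0,4}
  [8] u=2 | in 11111 | out 11111 | ==
  [9] u=3 | in 11111 | out 10010 | ==
  [10] u=0 | in 11111 | out 11110 | ==
  [11] u=4 | in 11111 | out 00111 | ==

Converged values:
  [0] 11110
  [1] 11111
  [2] 11111
  [3] 10010
  [4] 00111

11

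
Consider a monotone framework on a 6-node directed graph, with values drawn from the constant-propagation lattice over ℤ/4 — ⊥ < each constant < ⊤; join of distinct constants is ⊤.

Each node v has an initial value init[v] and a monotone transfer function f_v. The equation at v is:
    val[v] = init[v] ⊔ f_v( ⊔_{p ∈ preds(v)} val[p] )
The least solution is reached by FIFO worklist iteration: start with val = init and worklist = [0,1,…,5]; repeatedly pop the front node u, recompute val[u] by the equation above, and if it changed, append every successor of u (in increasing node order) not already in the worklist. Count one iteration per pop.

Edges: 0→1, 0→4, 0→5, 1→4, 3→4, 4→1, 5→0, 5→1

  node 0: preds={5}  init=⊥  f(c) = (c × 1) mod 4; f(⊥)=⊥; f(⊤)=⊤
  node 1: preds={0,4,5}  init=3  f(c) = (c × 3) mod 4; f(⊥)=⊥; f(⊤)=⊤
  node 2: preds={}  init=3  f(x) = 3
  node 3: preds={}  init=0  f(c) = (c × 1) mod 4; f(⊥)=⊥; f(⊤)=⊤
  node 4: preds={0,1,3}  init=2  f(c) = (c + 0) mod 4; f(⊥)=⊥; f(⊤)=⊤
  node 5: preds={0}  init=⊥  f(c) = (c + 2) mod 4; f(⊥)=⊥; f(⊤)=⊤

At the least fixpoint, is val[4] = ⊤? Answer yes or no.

Iteration log — 7 steps:
  step 1. node 0  ⊔preds=⊥  new=⊥  stable
  step 2. node 1  ⊔preds=2  new=⊤  old=3  +wl: 
  step 3. node 2  ⊔preds=⊥  new=3  stable
  step 4. node 3  ⊔preds=⊥  new=0  stable
  step 5. node 4  ⊔preds=⊤  new=⊤  old=2  +wl: 1
  step 6. node 5  ⊔preds=⊥  new=⊥  stable
  step 7. node 1  ⊔preds=⊤  new=⊤  stable

Least fixpoint reached:
  node 0: ⊥
  node 1: ⊤
  node 2: 3
  node 3: 0
  node 4: ⊤
  node 5: ⊥

yes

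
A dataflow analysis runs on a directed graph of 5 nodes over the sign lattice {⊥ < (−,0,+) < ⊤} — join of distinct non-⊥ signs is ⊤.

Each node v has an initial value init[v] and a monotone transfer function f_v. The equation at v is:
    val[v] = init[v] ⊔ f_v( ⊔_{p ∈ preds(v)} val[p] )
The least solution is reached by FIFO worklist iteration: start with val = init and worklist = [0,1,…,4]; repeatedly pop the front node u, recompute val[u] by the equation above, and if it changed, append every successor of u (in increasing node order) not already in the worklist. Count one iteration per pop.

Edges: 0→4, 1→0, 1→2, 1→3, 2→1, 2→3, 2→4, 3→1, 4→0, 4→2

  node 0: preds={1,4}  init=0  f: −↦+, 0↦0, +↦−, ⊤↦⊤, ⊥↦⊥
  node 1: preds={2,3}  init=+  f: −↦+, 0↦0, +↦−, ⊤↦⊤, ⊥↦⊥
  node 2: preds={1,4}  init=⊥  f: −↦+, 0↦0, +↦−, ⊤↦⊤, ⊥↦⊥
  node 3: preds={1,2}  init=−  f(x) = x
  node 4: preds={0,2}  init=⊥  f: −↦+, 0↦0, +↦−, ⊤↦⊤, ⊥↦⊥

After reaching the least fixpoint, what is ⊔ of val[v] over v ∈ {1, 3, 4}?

⊤

Worklist (11 pops):
  #1 pop 0: in=+ → ⊤ (was 0); enqueue []
  #2 pop 1: in=− → + (no change)
  #3 pop 2: in=+ → − (was ⊥); enqueue [1]
  #4 pop 3: in=⊤ → ⊤ (was −); enqueue []
  #5 pop 4: in=⊤ → ⊤ (was ⊥); enqueue [0,2]
  #6 pop 1: in=⊤ → ⊤ (was +); enqueue [3]
  #7 pop 0: in=⊤ → ⊤ (no change)
  #8 pop 2: in=⊤ → ⊤ (was −); enqueue [1,4]
  #9 pop 3: in=⊤ → ⊤ (no change)
  #10 pop 1: in=⊤ → ⊤ (no change)
  #11 pop 4: in=⊤ → ⊤ (no change)

Fixpoint:
  val[0] = ⊤
  val[1] = ⊤
  val[2] = ⊤
  val[3] = ⊤
  val[4] = ⊤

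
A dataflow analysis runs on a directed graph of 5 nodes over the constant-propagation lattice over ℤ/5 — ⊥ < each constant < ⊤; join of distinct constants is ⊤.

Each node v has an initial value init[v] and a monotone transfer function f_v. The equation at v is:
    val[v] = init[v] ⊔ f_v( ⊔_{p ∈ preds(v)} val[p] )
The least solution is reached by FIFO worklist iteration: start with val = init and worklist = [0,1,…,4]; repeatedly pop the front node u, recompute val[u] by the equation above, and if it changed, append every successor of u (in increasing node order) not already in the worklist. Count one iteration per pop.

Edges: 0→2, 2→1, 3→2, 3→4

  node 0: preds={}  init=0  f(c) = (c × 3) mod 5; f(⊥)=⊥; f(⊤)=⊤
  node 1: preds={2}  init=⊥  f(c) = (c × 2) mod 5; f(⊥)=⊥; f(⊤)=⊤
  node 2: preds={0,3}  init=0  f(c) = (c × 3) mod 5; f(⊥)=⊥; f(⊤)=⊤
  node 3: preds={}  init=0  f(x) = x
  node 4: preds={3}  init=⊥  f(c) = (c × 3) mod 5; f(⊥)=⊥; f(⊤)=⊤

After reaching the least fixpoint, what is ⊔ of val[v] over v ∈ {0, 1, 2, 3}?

Iteration log — 5 steps:
  step 1. node 0  ⊔preds=⊥  new=0  stable
  step 2. node 1  ⊔preds=0  new=0  old=⊥  +wl: 
  step 3. node 2  ⊔preds=0  new=0  stable
  step 4. node 3  ⊔preds=⊥  new=0  stable
  step 5. node 4  ⊔preds=0  new=0  old=⊥  +wl: 

Least fixpoint reached:
  node 0: 0
  node 1: 0
  node 2: 0
  node 3: 0
  node 4: 0

0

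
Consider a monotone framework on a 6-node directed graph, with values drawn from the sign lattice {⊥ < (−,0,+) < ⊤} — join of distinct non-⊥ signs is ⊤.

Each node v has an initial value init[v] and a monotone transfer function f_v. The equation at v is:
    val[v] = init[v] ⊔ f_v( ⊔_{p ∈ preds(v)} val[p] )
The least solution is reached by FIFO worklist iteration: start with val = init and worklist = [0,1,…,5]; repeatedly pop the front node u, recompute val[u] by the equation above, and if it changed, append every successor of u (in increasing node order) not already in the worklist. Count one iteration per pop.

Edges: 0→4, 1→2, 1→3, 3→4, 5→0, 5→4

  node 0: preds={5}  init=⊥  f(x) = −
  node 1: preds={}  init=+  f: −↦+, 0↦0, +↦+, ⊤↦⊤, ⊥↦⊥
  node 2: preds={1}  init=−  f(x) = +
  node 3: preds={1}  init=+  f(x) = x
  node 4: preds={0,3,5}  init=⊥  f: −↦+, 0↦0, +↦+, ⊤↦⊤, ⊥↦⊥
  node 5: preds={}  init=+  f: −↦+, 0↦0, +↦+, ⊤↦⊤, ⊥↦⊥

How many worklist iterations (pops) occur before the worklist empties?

Trace (6 dequeues):
  [1] u=0 | in + | out − | prev ⊥ | push {}
  [2] u=1 | in ⊥ | out + | ==
  [3] u=2 | in + | out ⊤ | prev − | push {}
  [4] u=3 | in + | out + | ==
  [5] u=4 | in ⊤ | out ⊤ | prev ⊥ | push {}
  [6] u=5 | in ⊥ | out + | ==

Converged values:
  [0] −
  [1] +
  [2] ⊤
  [3] +
  [4] ⊤
  [5] +

6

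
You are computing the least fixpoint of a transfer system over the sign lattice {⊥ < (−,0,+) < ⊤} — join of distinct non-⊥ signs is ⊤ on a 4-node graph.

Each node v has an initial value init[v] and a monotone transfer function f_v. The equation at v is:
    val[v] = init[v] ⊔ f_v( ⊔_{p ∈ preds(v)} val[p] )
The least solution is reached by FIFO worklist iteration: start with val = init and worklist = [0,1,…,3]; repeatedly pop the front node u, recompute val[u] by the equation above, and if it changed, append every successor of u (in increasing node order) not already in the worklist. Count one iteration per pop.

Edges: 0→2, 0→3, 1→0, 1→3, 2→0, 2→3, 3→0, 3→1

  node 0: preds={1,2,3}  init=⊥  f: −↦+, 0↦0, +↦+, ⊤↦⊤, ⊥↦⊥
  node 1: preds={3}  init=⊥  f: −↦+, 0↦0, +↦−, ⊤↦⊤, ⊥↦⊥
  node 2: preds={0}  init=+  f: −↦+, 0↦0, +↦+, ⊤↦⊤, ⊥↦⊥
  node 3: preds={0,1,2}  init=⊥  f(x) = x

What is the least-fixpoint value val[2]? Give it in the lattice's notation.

Iteration log — 13 steps:
  step 1. node 0  ⊔preds=+  new=+  old=⊥  +wl: 
  step 2. node 1  ⊔preds=⊥  new=⊥  stable
  step 3. node 2  ⊔preds=+  new=+  stable
  step 4. node 3  ⊔preds=+  new=+  old=⊥  +wl: 0,1
  step 5. node 0  ⊔preds=+  new=+  stable
  step 6. node 1  ⊔preds=+  new=−  old=⊥  +wl: 0,3
  step 7. node 0  ⊔preds=⊤  new=⊤  old=+  +wl: 2
  step 8. node 3  ⊔preds=⊤  new=⊤  old=+  +wl: 0,1
  step 9. node 2  ⊔preds=⊤  new=⊤  old=+  +wl: 3
  step 10. node 0  ⊔preds=⊤  new=⊤  stable
  step 11. node 1  ⊔preds=⊤  new=⊤  old=−  +wl: 0
  step 12. node 3  ⊔preds=⊤  new=⊤  stable
  step 13. node 0  ⊔preds=⊤  new=⊤  stable

Least fixpoint reached:
  node 0: ⊤
  node 1: ⊤
  node 2: ⊤
  node 3: ⊤

⊤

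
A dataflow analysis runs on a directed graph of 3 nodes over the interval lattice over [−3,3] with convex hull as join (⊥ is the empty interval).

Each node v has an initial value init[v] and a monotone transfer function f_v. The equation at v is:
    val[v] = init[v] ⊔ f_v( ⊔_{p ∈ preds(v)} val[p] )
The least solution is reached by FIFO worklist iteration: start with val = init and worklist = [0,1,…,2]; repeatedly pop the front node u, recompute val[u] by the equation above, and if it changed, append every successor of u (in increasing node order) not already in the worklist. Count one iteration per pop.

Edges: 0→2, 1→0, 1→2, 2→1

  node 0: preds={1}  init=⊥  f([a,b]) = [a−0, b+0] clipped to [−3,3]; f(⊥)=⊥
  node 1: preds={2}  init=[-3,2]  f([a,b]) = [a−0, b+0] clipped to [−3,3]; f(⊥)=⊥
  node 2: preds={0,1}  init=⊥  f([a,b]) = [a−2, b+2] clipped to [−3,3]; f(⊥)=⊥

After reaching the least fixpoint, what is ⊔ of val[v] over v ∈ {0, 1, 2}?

Trace (6 dequeues):
  [1] u=0 | in [-3,2] | out [-3,2] | prev ⊥ | push {}
  [2] u=1 | in ⊥ | out [-3,2] | ==
  [3] u=2 | in [-3,2] | out [-3,3] | prev ⊥ | push {1}
  [4] u=1 | in [-3,3] | out [-3,3] | prev [-3,2] | push {0,2}
  [5] u=0 | in [-3,3] | out [-3,3] | prev [-3,2] | push {}
  [6] u=2 | in [-3,3] | out [-3,3] | ==

Converged values:
  [0] [-3,3]
  [1] [-3,3]
  [2] [-3,3]

[-3,3]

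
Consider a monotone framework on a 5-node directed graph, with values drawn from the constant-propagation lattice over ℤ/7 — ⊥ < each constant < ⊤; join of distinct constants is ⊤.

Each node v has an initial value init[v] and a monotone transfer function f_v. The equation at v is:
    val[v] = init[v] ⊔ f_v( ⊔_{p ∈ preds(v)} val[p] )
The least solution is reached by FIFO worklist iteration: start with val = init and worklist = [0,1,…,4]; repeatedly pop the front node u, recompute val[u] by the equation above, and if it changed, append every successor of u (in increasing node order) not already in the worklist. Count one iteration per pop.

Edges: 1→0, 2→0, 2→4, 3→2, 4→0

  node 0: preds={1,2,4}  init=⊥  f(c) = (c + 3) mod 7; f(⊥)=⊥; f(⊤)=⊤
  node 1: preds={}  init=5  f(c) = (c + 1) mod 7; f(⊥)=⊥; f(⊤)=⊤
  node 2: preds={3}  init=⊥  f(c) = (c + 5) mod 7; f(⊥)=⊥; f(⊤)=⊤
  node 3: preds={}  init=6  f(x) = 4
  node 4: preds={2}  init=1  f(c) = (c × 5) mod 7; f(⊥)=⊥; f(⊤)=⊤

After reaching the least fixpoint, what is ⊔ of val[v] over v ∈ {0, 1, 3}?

Iteration log — 9 steps:
  step 1. node 0  ⊔preds=⊤  new=⊤  old=⊥  +wl: 
  step 2. node 1  ⊔preds=⊥  new=5  stable
  step 3. node 2  ⊔preds=6  new=4  old=⊥  +wl: 0
  step 4. node 3  ⊔preds=⊥  new=⊤  old=6  +wl: 2
  step 5. node 4  ⊔preds=4  new=⊤  old=1  +wl: 
  step 6. node 0  ⊔preds=⊤  new=⊤  stable
  step 7. node 2  ⊔preds=⊤  new=⊤  old=4  +wl: 0,4
  step 8. node 0  ⊔preds=⊤  new=⊤  stable
  step 9. node 4  ⊔preds=⊤  new=⊤  stable

Least fixpoint reached:
  node 0: ⊤
  node 1: 5
  node 2: ⊤
  node 3: ⊤
  node 4: ⊤

⊤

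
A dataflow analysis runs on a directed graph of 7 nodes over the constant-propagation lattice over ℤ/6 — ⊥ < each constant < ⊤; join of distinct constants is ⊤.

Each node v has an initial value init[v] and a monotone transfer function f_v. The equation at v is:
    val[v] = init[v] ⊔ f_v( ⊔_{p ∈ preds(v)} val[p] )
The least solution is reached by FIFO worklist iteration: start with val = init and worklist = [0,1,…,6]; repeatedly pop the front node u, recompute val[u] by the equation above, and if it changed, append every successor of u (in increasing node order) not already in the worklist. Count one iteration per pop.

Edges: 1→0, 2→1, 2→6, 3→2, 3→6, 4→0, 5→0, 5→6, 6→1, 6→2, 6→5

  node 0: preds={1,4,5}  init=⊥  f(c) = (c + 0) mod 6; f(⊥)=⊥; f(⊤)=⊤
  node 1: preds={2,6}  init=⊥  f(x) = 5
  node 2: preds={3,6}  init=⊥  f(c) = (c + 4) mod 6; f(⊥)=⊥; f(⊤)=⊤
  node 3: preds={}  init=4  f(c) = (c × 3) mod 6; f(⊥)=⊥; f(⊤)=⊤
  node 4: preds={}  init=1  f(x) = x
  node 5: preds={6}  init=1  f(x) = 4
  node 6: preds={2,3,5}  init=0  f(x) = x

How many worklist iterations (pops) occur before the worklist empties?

11

Trace (11 dequeues):
  [1] u=0 | in 1 | out 1 | prev ⊥ | push {}
  [2] u=1 | in 0 | out 5 | prev ⊥ | push {0}
  [3] u=2 | in ⊤ | out ⊤ | prev ⊥ | push {1}
  [4] u=3 | in ⊥ | out 4 | ==
  [5] u=4 | in ⊥ | out 1 | ==
  [6] u=5 | in 0 | out ⊤ | prev 1 | push {}
  [7] u=6 | in ⊤ | out ⊤ | prev 0 | push {2,5}
  [8] u=0 | in ⊤ | out ⊤ | prev 1 | push {}
  [9] u=1 | in ⊤ | out 5 | ==
  [10] u=2 | in ⊤ | out ⊤ | ==
  [11] u=5 | in ⊤ | out ⊤ | ==

Converged values:
  [0] ⊤
  [1] 5
  [2] ⊤
  [3] 4
  [4] 1
  [5] ⊤
  [6] ⊤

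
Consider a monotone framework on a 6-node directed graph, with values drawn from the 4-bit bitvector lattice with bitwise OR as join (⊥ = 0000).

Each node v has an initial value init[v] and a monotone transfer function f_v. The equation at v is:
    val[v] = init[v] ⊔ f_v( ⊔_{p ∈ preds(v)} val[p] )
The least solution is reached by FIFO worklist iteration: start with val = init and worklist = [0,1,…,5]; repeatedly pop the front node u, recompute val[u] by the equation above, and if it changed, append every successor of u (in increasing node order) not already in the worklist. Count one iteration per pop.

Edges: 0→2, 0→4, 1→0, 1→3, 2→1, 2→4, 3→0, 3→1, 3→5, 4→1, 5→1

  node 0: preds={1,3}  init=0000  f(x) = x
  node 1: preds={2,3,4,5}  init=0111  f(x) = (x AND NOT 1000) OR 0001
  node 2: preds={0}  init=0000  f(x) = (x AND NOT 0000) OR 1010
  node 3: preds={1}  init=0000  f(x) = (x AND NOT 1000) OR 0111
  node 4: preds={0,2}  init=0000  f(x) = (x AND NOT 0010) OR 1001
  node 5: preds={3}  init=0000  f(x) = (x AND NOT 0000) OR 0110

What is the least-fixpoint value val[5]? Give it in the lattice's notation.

Iteration log — 8 steps:
  step 1. node 0  ⊔preds=0111  new=0111  old=0000  +wl: 
  step 2. node 1  ⊔preds=0000  new=0111  stable
  step 3. node 2  ⊔preds=0111  new=1111  old=0000  +wl: 1
  step 4. node 3  ⊔preds=0111  new=0111  old=0000  +wl: 0
  step 5. node 4  ⊔preds=1111  new=1101  old=0000  +wl: 
  step 6. node 5  ⊔preds=0111  new=0111  old=0000  +wl: 
  step 7. node 1  ⊔preds=1111  new=0111  stable
  step 8. node 0  ⊔preds=0111  new=0111  stable

Least fixpoint reached:
  node 0: 0111
  node 1: 0111
  node 2: 1111
  node 3: 0111
  node 4: 1101
  node 5: 0111

0111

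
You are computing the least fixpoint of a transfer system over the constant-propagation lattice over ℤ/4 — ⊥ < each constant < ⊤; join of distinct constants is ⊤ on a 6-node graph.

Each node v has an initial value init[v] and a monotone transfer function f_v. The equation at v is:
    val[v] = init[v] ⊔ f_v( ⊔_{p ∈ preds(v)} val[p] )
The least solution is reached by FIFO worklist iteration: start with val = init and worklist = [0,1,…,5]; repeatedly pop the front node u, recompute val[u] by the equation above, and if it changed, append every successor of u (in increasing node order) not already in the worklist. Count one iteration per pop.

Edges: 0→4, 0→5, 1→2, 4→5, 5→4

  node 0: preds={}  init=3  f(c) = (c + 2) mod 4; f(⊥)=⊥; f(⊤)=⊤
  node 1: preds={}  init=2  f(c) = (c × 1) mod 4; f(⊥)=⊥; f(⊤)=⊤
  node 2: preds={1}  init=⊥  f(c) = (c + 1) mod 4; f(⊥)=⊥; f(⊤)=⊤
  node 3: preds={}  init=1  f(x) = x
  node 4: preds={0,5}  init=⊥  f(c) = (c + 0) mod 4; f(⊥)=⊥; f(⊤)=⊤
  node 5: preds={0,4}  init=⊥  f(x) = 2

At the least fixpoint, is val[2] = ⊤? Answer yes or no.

no

Trace (8 dequeues):
  [1] u=0 | in ⊥ | out 3 | ==
  [2] u=1 | in ⊥ | out 2 | ==
  [3] u=2 | in 2 | out 3 | prev ⊥ | push {}
  [4] u=3 | in ⊥ | out 1 | ==
  [5] u=4 | in 3 | out 3 | prev ⊥ | push {}
  [6] u=5 | in 3 | out 2 | prev ⊥ | push {4}
  [7] u=4 | in ⊤ | out ⊤ | prev 3 | push {5}
  [8] u=5 | in ⊤ | out 2 | ==

Converged values:
  [0] 3
  [1] 2
  [2] 3
  [3] 1
  [4] ⊤
  [5] 2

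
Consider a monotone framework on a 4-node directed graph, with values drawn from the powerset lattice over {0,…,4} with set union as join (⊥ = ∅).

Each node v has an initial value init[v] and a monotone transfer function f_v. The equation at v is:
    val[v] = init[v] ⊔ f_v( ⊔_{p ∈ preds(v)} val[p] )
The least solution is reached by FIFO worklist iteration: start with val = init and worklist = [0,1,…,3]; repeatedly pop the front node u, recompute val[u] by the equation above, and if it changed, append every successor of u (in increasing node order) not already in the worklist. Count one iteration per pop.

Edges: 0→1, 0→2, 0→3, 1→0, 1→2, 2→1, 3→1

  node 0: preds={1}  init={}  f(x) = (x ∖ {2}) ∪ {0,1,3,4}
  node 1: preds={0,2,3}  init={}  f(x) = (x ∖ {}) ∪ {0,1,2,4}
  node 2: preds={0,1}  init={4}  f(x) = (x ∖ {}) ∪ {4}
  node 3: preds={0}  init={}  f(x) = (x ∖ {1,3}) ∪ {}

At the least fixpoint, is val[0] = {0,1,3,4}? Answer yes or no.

yes

Iteration log — 6 steps:
  step 1. node 0  ⊔preds={}  new={0,1,3,4}  old={}  +wl: 
  step 2. node 1  ⊔preds={0,1,3,4}  new={0,1,2,3,4}  old={}  +wl: 0
  step 3. node 2  ⊔preds={0,1,2,3,4}  new={0,1,2,3,4}  old={4}  +wl: 1
  step 4. node 3  ⊔preds={0,1,3,4}  new={0,4}  old={}  +wl: 
  step 5. node 0  ⊔preds={0,1,2,3,4}  new={0,1,3,4}  stable
  step 6. node 1  ⊔preds={0,1,2,3,4}  new={0,1,2,3,4}  stable

Least fixpoint reached:
  node 0: {0,1,3,4}
  node 1: {0,1,2,3,4}
  node 2: {0,1,2,3,4}
  node 3: {0,4}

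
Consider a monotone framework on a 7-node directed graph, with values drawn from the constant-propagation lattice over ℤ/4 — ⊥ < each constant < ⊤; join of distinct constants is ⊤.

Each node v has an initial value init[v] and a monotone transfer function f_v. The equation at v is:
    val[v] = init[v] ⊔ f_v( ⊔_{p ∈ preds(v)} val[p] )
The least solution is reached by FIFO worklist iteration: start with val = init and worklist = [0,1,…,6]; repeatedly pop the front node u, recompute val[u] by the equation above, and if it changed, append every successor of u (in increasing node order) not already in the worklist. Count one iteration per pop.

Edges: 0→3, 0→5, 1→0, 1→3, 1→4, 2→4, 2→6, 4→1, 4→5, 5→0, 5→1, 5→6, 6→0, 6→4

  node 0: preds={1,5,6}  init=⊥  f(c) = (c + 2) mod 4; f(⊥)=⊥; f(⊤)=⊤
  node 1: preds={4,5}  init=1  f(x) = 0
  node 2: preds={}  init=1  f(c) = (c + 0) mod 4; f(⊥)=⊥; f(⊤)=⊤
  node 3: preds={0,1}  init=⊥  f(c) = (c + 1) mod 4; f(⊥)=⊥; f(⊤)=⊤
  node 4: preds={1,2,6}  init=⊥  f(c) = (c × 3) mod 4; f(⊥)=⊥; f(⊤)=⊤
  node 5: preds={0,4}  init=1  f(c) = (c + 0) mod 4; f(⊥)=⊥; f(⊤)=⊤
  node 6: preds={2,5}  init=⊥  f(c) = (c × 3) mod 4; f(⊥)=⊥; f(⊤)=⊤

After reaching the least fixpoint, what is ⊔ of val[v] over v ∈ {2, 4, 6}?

Trace (12 dequeues):
  [1] u=0 | in 1 | out 3 | prev ⊥ | push {}
  [2] u=1 | in 1 | out ⊤ | prev 1 | push {0}
  [3] u=2 | in ⊥ | out 1 | ==
  [4] u=3 | in ⊤ | out ⊤ | prev ⊥ | push {}
  [5] u=4 | in ⊤ | out ⊤ | prev ⊥ | push {1}
  [6] u=5 | in ⊤ | out ⊤ | prev 1 | push {}
  [7] u=6 | in ⊤ | out ⊤ | prev ⊥ | push {4}
  [8] u=0 | in ⊤ | out ⊤ | prev 3 | push {3,5}
  [9] u=1 | in ⊤ | out ⊤ | ==
  [10] u=4 | in ⊤ | out ⊤ | ==
  [11] u=3 | in ⊤ | out ⊤ | ==
  [12] u=5 | in ⊤ | out ⊤ | ==

Converged values:
  [0] ⊤
  [1] ⊤
  [2] 1
  [3] ⊤
  [4] ⊤
  [5] ⊤
  [6] ⊤

⊤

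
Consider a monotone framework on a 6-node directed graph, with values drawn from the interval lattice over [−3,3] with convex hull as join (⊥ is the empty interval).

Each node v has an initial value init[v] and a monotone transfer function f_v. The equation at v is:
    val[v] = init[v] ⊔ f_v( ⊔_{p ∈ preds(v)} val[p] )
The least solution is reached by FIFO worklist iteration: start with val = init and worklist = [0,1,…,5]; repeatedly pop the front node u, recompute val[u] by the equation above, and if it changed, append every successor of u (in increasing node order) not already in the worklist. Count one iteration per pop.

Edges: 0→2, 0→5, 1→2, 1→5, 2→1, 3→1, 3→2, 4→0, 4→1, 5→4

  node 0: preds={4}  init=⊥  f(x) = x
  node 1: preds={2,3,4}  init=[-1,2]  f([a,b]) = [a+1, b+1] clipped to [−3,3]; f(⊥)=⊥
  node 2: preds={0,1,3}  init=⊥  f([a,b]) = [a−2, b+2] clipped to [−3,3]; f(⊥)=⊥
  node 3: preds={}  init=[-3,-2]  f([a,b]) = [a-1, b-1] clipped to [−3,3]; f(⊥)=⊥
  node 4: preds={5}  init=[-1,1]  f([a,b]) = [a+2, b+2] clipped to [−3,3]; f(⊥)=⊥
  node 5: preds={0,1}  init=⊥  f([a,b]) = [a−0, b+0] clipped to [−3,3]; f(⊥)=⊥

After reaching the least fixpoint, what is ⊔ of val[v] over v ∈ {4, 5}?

[-2,3]

Worklist (15 pops):
  #1 pop 0: in=[-1,1] → [-1,1] (was ⊥); enqueue []
  #2 pop 1: in=[-3,1] → [-2,2] (was [-1,2]); enqueue []
  #3 pop 2: in=[-3,2] → [-3,3] (was ⊥); enqueue [1]
  #4 pop 3: in=⊥ → [-3,-2] (no change)
  #5 pop 4: in=⊥ → [-1,1] (no change)
  #6 pop 5: in=[-2,2] → [-2,2] (was ⊥); enqueue [4]
  #7 pop 1: in=[-3,3] → [-2,3] (was [-2,2]); enqueue [2,5]
  #8 pop 4: in=[-2,2] → [-1,3] (was [-1,1]); enqueue [0,1]
  #9 pop 2: in=[-3,3] → [-3,3] (no change)
  #10 pop 5: in=[-2,3] → [-2,3] (was [-2,2]); enqueue [4]
  #11 pop 0: in=[-1,3] → [-1,3] (was [-1,1]); enqueue [2,5]
  #12 pop 1: in=[-3,3] → [-2,3] (no change)
  #13 pop 4: in=[-2,3] → [-1,3] (no change)
  #14 pop 2: in=[-3,3] → [-3,3] (no change)
  #15 pop 5: in=[-2,3] → [-2,3] (no change)

Fixpoint:
  val[0] = [-1,3]
  val[1] = [-2,3]
  val[2] = [-3,3]
  val[3] = [-3,-2]
  val[4] = [-1,3]
  val[5] = [-2,3]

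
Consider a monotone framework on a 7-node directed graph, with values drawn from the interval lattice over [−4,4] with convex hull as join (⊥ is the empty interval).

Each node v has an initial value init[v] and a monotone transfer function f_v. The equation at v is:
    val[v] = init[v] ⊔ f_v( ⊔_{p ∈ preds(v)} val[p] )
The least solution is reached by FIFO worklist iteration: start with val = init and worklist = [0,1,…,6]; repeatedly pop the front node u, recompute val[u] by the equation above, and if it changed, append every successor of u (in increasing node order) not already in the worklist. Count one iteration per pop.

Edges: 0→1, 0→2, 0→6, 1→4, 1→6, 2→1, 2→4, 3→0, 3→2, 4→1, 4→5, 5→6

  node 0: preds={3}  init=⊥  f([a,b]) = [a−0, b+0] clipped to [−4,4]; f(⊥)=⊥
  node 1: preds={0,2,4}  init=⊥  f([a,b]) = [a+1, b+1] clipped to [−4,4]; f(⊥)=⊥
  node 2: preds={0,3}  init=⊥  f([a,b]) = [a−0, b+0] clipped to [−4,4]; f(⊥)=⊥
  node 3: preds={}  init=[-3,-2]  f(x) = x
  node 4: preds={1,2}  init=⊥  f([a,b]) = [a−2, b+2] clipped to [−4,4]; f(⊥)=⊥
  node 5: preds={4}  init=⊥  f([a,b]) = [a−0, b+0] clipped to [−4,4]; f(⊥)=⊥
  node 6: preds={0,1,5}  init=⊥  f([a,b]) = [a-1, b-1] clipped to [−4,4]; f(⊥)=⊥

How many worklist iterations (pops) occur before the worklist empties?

Trace (14 dequeues):
  [1] u=0 | in [-3,-2] | out [-3,-2] | prev ⊥ | push {}
  [2] u=1 | in [-3,-2] | out [-2,-1] | prev ⊥ | push {}
  [3] u=2 | in [-3,-2] | out [-3,-2] | prev ⊥ | push {1}
  [4] u=3 | in ⊥ | out [-3,-2] | ==
  [5] u=4 | in [-3,-1] | out [-4,1] | prev ⊥ | push {}
  [6] u=5 | in [-4,1] | out [-4,1] | prev ⊥ | push {}
  [7] u=6 | in [-4,1] | out [-4,0] | prev ⊥ | push {}
  [8] u=1 | in [-4,1] | out [-3,2] | prev [-2,-1] | push {4,6}
  [9] u=4 | in [-3,2] | out [-4,4] | prev [-4,1] | push {1,5}
  [10] u=6 | in [-4,2] | out [-4,1] | prev [-4,0] | push {}
  [11] u=1 | in [-4,4] | out [-3,4] | prev [-3,2] | push {4,6}
  [12] u=5 | in [-4,4] | out [-4,4] | prev [-4,1] | push {}
  [13] u=4 | in [-3,4] | out [-4,4] | ==
  [14] u=6 | in [-4,4] | out [-4,3] | prev [-4,1] | push {}

Converged values:
  [0] [-3,-2]
  [1] [-3,4]
  [2] [-3,-2]
  [3] [-3,-2]
  [4] [-4,4]
  [5] [-4,4]
  [6] [-4,3]

14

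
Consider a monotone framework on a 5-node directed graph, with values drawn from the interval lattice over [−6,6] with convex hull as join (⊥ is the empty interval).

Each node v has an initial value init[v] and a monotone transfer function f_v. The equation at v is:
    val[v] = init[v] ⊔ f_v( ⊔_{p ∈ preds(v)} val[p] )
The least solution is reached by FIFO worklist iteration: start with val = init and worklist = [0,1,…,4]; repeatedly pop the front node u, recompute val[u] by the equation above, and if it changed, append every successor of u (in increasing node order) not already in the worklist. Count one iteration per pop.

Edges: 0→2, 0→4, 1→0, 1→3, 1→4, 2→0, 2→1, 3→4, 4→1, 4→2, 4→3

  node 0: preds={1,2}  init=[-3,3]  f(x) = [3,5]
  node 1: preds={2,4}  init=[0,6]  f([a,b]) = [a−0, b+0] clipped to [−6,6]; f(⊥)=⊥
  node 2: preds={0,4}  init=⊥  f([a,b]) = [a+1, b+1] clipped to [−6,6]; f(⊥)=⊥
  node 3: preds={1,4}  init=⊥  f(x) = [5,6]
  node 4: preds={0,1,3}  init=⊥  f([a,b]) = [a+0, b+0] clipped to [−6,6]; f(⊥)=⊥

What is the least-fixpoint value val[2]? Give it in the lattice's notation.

[-2,6]

Iteration log — 11 steps:
  step 1. node 0  ⊔preds=[0,6]  new=[-3,5]  old=[-3,3]  +wl: 
  step 2. node 1  ⊔preds=⊥  new=[0,6]  stable
  step 3. node 2  ⊔preds=[-3,5]  new=[-2,6]  old=⊥  +wl: 0,1
  step 4. node 3  ⊔preds=[0,6]  new=[5,6]  old=⊥  +wl: 
  step 5. node 4  ⊔preds=[-3,6]  new=[-3,6]  old=⊥  +wl: 2,3
  step 6. node 0  ⊔preds=[-2,6]  new=[-3,5]  stable
  step 7. node 1  ⊔preds=[-3,6]  new=[-3,6]  old=[0,6]  +wl: 0,4
  step 8. node 2  ⊔preds=[-3,6]  new=[-2,6]  stable
  step 9. node 3  ⊔preds=[-3,6]  new=[5,6]  stable
  step 10. node 0  ⊔preds=[-3,6]  new=[-3,5]  stable
  step 11. node 4  ⊔preds=[-3,6]  new=[-3,6]  stable

Least fixpoint reached:
  node 0: [-3,5]
  node 1: [-3,6]
  node 2: [-2,6]
  node 3: [5,6]
  node 4: [-3,6]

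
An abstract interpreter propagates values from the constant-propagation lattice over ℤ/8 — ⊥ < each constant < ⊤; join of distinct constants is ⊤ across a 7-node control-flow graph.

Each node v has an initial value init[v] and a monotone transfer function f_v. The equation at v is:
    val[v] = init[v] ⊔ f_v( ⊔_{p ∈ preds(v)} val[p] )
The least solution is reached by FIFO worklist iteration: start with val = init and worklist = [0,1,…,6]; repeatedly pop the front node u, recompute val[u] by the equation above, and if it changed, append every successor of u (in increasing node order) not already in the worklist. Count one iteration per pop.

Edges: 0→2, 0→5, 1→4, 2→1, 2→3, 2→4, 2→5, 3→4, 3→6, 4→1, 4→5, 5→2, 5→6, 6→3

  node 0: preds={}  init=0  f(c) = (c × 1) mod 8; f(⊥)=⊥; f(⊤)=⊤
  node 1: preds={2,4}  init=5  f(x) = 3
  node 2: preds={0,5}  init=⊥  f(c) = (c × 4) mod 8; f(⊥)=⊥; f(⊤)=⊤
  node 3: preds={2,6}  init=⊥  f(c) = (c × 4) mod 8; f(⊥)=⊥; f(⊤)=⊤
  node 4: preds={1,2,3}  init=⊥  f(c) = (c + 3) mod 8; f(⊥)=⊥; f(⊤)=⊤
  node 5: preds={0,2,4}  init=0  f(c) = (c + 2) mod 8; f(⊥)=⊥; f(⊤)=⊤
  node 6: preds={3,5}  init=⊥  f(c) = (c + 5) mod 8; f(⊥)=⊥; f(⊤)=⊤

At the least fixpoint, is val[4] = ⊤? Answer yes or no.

Iteration log — 14 steps:
  step 1. node 0  ⊔preds=⊥  new=0  stable
  step 2. node 1  ⊔preds=⊥  new=⊤  old=5  +wl: 
  step 3. node 2  ⊔preds=0  new=0  old=⊥  +wl: 1
  step 4. node 3  ⊔preds=0  new=0  old=⊥  +wl: 
  step 5. node 4  ⊔preds=⊤  new=⊤  old=⊥  +wl: 
  step 6. node 5  ⊔preds=⊤  new=⊤  old=0  +wl: 2
  step 7. node 6  ⊔preds=⊤  new=⊤  old=⊥  +wl: 3
  step 8. node 1  ⊔preds=⊤  new=⊤  stable
  step 9. node 2  ⊔preds=⊤  new=⊤  old=0  +wl: 1,4,5
  step 10. node 3  ⊔preds=⊤  new=⊤  old=0  +wl: 6
  step 11. node 1  ⊔preds=⊤  new=⊤  stable
  step 12. node 4  ⊔preds=⊤  new=⊤  stable
  step 13. node 5  ⊔preds=⊤  new=⊤  stable
  step 14. node 6  ⊔preds=⊤  new=⊤  stable

Least fixpoint reached:
  node 0: 0
  node 1: ⊤
  node 2: ⊤
  node 3: ⊤
  node 4: ⊤
  node 5: ⊤
  node 6: ⊤

yes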